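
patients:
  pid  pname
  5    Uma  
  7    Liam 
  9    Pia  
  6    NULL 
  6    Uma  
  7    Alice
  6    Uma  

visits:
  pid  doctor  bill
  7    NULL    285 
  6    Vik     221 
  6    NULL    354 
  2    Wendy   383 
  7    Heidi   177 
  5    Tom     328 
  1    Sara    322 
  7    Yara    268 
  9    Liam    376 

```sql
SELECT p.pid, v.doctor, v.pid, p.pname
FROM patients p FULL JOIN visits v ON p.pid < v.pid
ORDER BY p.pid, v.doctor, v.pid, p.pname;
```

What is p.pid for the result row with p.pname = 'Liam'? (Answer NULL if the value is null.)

7

FULL OUTER JOIN keeps every row from both sides; unmatched rows get NULL for the other side's columns.
Matching on p.pid < v.pid.
- pid=5: 6 matching v row(s), so 6 row(s) emitted.
- pid=7: 1 matching v row(s), so 1 row(s) emitted.
- pid=9: no v row matches, row kept with v columns NULL.
- pid=6: 4 matching v row(s), so 4 row(s) emitted.
- pid=6: 4 matching v row(s), so 4 row(s) emitted.
- pid=7: 1 matching v row(s), so 1 row(s) emitted.
- pid=6: 4 matching v row(s), so 4 row(s) emitted.
- plus 3 unmatched v row(s), each kept with NULL p columns.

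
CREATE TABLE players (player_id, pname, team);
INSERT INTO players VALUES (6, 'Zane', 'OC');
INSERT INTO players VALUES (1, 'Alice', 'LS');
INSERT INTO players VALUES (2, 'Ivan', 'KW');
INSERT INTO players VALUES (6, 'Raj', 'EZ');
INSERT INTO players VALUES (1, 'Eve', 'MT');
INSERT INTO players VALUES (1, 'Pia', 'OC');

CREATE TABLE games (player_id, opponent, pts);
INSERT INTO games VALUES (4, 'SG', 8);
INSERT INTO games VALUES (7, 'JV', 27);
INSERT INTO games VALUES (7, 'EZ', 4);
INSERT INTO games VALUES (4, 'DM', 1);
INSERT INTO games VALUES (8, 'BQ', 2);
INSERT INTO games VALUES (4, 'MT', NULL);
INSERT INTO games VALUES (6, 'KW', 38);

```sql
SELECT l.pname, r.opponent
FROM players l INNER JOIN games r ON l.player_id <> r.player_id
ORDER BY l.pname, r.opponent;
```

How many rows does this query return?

INNER JOIN keeps only pairs where the ON condition holds.
Matching on l.player_id <> r.player_id.
- l row (player_id=6): matches 6 r row(s) → 6 output row(s).
- l row (player_id=1): matches 7 r row(s) → 7 output row(s).
- l row (player_id=2): matches 7 r row(s) → 7 output row(s).
- l row (player_id=6): matches 6 r row(s) → 6 output row(s).
- l row (player_id=1): matches 7 r row(s) → 7 output row(s).
- l row (player_id=1): matches 7 r row(s) → 7 output row(s).
Total: 40 rows.

40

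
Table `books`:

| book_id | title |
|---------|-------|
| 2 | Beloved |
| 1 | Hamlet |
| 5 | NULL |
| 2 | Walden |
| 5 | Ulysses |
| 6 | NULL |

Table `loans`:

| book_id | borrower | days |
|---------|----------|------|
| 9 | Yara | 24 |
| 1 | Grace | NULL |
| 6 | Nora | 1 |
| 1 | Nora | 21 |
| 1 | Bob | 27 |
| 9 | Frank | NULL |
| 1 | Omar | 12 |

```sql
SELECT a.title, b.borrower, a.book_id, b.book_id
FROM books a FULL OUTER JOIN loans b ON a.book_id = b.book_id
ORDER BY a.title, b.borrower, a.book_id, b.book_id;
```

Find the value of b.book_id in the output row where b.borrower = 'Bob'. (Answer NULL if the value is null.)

1

FULL OUTER JOIN keeps every row from both sides; unmatched rows get NULL for the other side's columns.
Matching on a.book_id = b.book_id.
- a (book_id=2) has no partner → padded with NULL.
- a (book_id=1) pairs with 4 row(s) of b.
- a (book_id=5) has no partner → padded with NULL.
- a (book_id=2) has no partner → padded with NULL.
- a (book_id=5) has no partner → padded with NULL.
- a (book_id=6) pairs with 1 row(s) of b.
- plus 2 unmatched b row(s), each kept with NULL a columns.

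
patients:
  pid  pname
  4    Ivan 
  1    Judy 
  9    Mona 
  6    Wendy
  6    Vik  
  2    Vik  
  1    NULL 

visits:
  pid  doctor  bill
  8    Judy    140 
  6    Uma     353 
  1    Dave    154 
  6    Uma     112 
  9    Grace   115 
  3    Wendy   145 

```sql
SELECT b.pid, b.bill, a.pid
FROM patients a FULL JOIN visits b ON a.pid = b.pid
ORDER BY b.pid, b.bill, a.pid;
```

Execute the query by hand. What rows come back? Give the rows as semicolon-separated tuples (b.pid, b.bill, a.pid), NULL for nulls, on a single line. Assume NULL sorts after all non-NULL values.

FULL OUTER JOIN keeps every row from both sides; unmatched rows get NULL for the other side's columns.
Matching on a.pid = b.pid.
Matched pairs: 7; unmatched a rows kept: 2; unmatched b rows kept: 2.

(1, 154, 1); (1, 154, 1); (3, 145, NULL); (6, 112, 6); (6, 112, 6); (6, 353, 6); (6, 353, 6); (8, 140, NULL); (9, 115, 9); (NULL, NULL, 2); (NULL, NULL, 4)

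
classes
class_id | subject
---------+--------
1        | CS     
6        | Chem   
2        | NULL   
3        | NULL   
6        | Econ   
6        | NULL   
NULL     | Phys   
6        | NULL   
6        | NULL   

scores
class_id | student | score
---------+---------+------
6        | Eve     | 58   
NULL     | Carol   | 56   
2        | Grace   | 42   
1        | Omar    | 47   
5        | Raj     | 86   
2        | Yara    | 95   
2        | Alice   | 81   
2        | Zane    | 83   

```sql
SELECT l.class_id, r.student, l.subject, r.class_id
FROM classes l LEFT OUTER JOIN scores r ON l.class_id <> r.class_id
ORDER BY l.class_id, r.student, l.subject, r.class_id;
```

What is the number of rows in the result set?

47

LEFT JOIN keeps every row from `classes`; unmatched rows get NULL for `scores`'s columns.
Matching on l.class_id <> r.class_id. A NULL in a compared column never satisfies the condition.
Matched pairs: 46; unmatched l rows kept: 1.
Total: 46 matched + 1 padded = 47 rows.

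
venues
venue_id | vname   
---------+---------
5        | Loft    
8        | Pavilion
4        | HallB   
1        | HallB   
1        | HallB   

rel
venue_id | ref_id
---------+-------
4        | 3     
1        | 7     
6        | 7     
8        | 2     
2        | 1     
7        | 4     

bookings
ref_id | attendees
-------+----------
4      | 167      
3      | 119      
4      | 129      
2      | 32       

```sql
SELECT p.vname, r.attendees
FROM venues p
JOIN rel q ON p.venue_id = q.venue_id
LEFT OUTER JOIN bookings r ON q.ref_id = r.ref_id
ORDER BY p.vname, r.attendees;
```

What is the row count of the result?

4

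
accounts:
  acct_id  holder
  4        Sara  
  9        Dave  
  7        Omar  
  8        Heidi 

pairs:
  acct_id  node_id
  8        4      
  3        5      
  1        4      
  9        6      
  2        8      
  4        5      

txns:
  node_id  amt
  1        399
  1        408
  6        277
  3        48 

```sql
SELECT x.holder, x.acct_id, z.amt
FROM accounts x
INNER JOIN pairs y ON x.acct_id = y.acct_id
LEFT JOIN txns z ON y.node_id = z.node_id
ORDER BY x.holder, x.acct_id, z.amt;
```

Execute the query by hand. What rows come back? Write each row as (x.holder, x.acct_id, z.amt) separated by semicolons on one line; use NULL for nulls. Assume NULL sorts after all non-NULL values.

Step 1 — x INNER JOIN y on acct_id → 3 row(s).
Then LEFT JOIN `txns z` on node_id: each of those 3 rows is kept; rows whose y.node_id has no match in z get NULL for z's columns.

(Dave, 9, 277); (Heidi, 8, NULL); (Sara, 4, NULL)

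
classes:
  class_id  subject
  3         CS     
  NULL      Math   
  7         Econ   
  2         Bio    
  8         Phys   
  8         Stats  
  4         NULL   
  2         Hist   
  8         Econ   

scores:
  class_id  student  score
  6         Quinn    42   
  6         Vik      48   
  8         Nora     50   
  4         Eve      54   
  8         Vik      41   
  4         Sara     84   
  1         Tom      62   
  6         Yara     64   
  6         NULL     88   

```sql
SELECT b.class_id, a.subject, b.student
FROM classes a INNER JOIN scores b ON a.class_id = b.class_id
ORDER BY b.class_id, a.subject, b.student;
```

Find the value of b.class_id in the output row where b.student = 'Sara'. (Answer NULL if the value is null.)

4

INNER JOIN keeps only pairs where the ON condition holds.
Matching on a.class_id = b.class_id. A NULL in a compared column never satisfies the condition.
- a (class_id=3) has no partner → excluded.
- a (class_id=NULL) has no partner → excluded.
- a (class_id=7) has no partner → excluded.
- a (class_id=2) has no partner → excluded.
- a (class_id=8) pairs with 2 row(s) of b.
- a (class_id=8) pairs with 2 row(s) of b.
- a (class_id=4) pairs with 2 row(s) of b.
- a (class_id=2) has no partner → excluded.
- a (class_id=8) pairs with 2 row(s) of b.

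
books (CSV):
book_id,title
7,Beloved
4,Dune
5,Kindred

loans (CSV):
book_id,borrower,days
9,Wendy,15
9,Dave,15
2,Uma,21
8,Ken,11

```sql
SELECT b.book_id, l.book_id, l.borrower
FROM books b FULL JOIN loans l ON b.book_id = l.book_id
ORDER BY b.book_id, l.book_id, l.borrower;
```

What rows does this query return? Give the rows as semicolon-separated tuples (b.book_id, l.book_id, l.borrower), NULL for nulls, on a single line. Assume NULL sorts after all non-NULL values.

(4, NULL, NULL); (5, NULL, NULL); (7, NULL, NULL); (NULL, 2, Uma); (NULL, 8, Ken); (NULL, 9, Dave); (NULL, 9, Wendy)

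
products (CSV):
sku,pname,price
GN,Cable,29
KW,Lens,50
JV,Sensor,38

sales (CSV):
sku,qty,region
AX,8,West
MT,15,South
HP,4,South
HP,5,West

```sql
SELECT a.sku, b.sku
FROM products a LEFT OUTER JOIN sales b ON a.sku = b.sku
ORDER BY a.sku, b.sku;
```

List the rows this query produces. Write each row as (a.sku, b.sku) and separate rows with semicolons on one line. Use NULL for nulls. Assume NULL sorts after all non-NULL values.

LEFT JOIN keeps every row from `products`; unmatched rows get NULL for `sales`'s columns.
Matching on a.sku = b.sku.
Matched pairs: 0; unmatched a rows kept: 3.

(GN, NULL); (JV, NULL); (KW, NULL)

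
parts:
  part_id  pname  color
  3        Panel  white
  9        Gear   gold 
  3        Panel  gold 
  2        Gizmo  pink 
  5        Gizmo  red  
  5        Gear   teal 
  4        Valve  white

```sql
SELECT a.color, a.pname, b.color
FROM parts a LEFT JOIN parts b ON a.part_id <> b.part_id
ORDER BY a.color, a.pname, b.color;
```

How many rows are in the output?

LEFT JOIN keeps every row from `parts a`; unmatched rows get NULL for `parts b`'s columns.
Matching on a.part_id <> b.part_id.
- a row (part_id=3): matches 5 b row(s) → 5 output row(s).
- a row (part_id=9): matches 6 b row(s) → 6 output row(s).
- a row (part_id=3): matches 5 b row(s) → 5 output row(s).
- a row (part_id=2): matches 6 b row(s) → 6 output row(s).
- a row (part_id=5): matches 5 b row(s) → 5 output row(s).
- a row (part_id=5): matches 5 b row(s) → 5 output row(s).
- a row (part_id=4): matches 6 b row(s) → 6 output row(s).
Total: 38 rows.

38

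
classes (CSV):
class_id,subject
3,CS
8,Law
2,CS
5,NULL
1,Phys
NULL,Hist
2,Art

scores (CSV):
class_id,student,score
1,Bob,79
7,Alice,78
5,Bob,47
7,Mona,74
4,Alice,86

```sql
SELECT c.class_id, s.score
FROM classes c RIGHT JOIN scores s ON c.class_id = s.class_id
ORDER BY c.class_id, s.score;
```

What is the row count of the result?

5

RIGHT JOIN keeps every row from `scores`; unmatched rows get NULL for `classes`'s columns.
Matching on c.class_id = s.class_id. A NULL in a compared column never satisfies the condition.
- c[0] class_id=3 → no match.
- c[1] class_id=8 → no match.
- c[2] class_id=2 → no match.
- c[3] class_id=5 → 1 match(es) in s → 1 row(s).
- c[4] class_id=1 → 1 match(es) in s → 1 row(s).
- c[5] class_id=NULL → no match.
- c[6] class_id=2 → no match.
- 3 s row(s) had no c match → kept, c columns NULL.
Total: 2 matched + 3 padded = 5 rows.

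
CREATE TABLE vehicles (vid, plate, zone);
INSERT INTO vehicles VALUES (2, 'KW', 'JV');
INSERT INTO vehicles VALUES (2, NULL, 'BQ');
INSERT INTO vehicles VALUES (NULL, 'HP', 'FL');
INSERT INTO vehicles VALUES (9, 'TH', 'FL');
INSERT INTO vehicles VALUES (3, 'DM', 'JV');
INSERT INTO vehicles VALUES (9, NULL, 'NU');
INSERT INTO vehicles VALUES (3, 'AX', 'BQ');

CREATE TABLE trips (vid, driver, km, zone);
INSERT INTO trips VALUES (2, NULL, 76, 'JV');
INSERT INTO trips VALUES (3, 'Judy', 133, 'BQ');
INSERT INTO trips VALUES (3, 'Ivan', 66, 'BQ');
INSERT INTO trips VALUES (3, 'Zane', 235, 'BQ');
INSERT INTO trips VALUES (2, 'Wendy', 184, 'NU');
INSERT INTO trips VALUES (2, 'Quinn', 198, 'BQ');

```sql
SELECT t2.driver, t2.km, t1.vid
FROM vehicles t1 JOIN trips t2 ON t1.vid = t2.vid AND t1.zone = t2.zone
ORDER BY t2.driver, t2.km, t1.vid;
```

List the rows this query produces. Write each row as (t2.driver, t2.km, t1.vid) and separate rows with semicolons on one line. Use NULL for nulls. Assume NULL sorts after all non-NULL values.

INNER JOIN keeps only pairs where the ON condition holds.
Matching on t1.vid = t2.vid AND t1.zone = t2.zone. A NULL in a compared column never satisfies the condition.
- t1[0] vid=2, zone=JV → 1 match(es) in t2 → 1 row(s).
- t1[1] vid=2, zone=BQ → 1 match(es) in t2 → 1 row(s).
- t1[2] vid=NULL, zone=FL → no match; dropped.
- t1[3] vid=9, zone=FL → no match; dropped.
- t1[4] vid=3, zone=JV → no match; dropped.
- t1[5] vid=9, zone=NU → no match; dropped.
- t1[6] vid=3, zone=BQ → 3 match(es) in t2 → 3 row(s).
After projecting and ordering:
t2.driver | t2.km | t1.vid
Ivan | 66 | 3
Judy | 133 | 3
Quinn | 198 | 2
Zane | 235 | 3
NULL | 76 | 2

(Ivan, 66, 3); (Judy, 133, 3); (Quinn, 198, 2); (Zane, 235, 3); (NULL, 76, 2)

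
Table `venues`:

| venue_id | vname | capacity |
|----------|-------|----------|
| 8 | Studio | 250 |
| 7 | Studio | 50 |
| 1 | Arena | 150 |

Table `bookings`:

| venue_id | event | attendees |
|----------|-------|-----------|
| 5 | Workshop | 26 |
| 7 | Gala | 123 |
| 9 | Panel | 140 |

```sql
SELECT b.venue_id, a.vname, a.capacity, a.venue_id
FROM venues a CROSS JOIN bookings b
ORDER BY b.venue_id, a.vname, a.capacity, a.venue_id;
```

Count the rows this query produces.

CROSS JOIN pairs every row of `venues` with every row of `bookings`: 3 × 3 = 9 rows.

9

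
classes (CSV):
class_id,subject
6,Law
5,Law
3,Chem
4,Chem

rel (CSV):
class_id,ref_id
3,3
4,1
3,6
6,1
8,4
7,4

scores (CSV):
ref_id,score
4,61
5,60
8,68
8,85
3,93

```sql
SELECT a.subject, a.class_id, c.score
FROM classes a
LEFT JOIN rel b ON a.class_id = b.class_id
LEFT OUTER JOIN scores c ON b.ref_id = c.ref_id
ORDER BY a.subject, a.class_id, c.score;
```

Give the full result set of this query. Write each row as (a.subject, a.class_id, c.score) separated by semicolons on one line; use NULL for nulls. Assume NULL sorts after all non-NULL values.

(Chem, 3, 93); (Chem, 3, NULL); (Chem, 4, NULL); (Law, 5, NULL); (Law, 6, NULL)

Evaluate left to right. First `classes a LEFT JOIN rel b` on class_id: 5 row(s).
Then LEFT JOIN `scores c` on ref_id: each of those 5 rows is kept; rows whose b.ref_id has no match in c get NULL for c's columns.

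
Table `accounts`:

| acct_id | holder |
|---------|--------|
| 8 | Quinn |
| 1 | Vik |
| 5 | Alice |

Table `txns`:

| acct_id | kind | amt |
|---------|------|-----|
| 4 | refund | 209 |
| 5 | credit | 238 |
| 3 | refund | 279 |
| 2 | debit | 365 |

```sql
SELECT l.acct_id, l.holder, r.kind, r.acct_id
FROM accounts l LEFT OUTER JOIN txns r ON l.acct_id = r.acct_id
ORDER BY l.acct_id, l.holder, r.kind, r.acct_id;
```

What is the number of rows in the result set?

LEFT JOIN keeps every row from `accounts`; unmatched rows get NULL for `txns`'s columns.
Matching on l.acct_id = r.acct_id.
Matched pairs: 1; unmatched l rows kept: 2.
Total: 1 matched + 2 padded = 3 rows.

3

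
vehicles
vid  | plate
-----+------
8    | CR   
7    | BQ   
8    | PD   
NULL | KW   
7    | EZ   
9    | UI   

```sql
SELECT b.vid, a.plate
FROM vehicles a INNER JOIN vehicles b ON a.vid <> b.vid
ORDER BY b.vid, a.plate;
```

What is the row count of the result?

16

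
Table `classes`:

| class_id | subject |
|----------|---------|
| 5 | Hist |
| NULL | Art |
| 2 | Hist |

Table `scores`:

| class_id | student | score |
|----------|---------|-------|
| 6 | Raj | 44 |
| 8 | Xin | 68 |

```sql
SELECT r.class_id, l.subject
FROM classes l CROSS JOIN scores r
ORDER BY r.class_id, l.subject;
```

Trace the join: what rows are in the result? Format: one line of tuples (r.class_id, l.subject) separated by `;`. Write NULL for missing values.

CROSS JOIN pairs every row of `classes` with every row of `scores`: 3 × 2 = 6 rows.

(6, Art); (6, Hist); (6, Hist); (8, Art); (8, Hist); (8, Hist)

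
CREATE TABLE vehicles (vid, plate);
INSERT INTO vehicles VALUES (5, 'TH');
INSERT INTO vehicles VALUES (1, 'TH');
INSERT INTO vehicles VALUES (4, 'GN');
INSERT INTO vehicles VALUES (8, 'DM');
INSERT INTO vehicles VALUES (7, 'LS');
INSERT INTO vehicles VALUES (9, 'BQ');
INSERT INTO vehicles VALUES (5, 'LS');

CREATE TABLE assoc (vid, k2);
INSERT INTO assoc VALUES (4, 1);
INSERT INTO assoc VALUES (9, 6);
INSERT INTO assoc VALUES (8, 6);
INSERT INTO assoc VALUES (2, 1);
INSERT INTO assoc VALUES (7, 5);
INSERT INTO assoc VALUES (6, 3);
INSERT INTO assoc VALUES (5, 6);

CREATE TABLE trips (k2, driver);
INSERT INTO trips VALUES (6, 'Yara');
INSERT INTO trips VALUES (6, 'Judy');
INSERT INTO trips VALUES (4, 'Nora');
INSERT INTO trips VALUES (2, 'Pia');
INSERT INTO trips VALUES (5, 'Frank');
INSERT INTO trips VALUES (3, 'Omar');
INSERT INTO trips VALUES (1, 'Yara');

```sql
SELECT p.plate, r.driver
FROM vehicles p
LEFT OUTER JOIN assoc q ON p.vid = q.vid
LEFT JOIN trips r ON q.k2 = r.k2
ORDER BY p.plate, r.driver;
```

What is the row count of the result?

11

Joins associate left-to-right: vehicles LEFT JOIN assoc on vid gives 7 intermediate row(s).
Then LEFT JOIN `trips r` on k2: each of those 7 rows is kept; rows whose q.k2 has no match in r get NULL for r's columns.
Result: 11 row(s).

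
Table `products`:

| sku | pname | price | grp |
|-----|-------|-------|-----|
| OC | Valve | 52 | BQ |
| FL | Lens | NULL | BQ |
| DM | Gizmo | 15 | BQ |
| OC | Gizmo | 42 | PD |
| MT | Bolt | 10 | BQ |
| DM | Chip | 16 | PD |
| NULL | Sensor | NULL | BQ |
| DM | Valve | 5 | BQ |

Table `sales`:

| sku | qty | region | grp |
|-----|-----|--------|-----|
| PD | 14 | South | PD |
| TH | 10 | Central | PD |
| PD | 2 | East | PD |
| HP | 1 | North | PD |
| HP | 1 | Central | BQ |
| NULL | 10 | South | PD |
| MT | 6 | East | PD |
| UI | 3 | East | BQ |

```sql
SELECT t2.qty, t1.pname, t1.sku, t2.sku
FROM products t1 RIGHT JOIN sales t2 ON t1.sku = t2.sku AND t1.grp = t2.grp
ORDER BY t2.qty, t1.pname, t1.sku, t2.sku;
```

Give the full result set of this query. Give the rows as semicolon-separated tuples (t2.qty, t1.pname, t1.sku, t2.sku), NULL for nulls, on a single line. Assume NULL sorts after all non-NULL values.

RIGHT JOIN keeps every row from `sales`; unmatched rows get NULL for `products`'s columns.
Matching on t1.sku = t2.sku AND t1.grp = t2.grp. A NULL in a compared column never satisfies the condition.
- t1 row (sku=OC, grp=BQ): no match.
- t1 row (sku=FL, grp=BQ): no match.
- t1 row (sku=DM, grp=BQ): no match.
- t1 row (sku=OC, grp=PD): no match.
- t1 row (sku=MT, grp=BQ): no match.
- t1 row (sku=DM, grp=PD): no match.
- t1 row (sku=NULL, grp=BQ): no match.
- t1 row (sku=DM, grp=BQ): no match.
- plus 8 unmatched t2 row(s), each kept with NULL t1 columns.
After projecting and ordering:
t2.qty | t1.pname | t1.sku | t2.sku
1 | NULL | NULL | HP
1 | NULL | NULL | HP
2 | NULL | NULL | PD
3 | NULL | NULL | UI
6 | NULL | NULL | MT
10 | NULL | NULL | TH
10 | NULL | NULL | NULL
14 | NULL | NULL | PD

(1, NULL, NULL, HP); (1, NULL, NULL, HP); (2, NULL, NULL, PD); (3, NULL, NULL, UI); (6, NULL, NULL, MT); (10, NULL, NULL, TH); (10, NULL, NULL, NULL); (14, NULL, NULL, PD)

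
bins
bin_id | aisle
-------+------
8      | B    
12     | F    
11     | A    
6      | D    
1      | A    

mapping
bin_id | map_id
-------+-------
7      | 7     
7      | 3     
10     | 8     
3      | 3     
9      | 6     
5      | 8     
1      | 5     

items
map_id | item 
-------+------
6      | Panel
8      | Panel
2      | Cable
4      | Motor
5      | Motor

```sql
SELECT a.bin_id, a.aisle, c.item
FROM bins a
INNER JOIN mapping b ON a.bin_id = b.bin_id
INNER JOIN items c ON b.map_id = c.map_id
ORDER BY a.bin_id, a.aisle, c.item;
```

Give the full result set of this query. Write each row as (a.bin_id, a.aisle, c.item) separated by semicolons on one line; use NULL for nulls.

Evaluate left to right. First `bins a INNER JOIN mapping b` on bin_id: 1 row(s).
Then INNER JOIN `items c` on map_id: keep only rows whose b.map_id appears in c.

(1, A, Motor)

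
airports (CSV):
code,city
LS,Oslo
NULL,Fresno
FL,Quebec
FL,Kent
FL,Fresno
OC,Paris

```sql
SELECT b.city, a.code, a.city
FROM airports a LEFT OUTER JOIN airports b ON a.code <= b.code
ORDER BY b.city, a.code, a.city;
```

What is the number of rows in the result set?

19

LEFT JOIN keeps every row from `airports a`; unmatched rows get NULL for `airports b`'s columns.
Matching on a.code <= b.code. A NULL in a compared column never satisfies the condition.
- a row (code=LS): matches 2 b row(s) → 2 output row(s).
- a row (code=NULL): no match → kept, b columns NULL.
- a row (code=FL): matches 5 b row(s) → 5 output row(s).
- a row (code=FL): matches 5 b row(s) → 5 output row(s).
- a row (code=FL): matches 5 b row(s) → 5 output row(s).
- a row (code=OC): matches 1 b row(s) → 1 output row(s).
Total: 18 matched + 1 padded = 19 rows.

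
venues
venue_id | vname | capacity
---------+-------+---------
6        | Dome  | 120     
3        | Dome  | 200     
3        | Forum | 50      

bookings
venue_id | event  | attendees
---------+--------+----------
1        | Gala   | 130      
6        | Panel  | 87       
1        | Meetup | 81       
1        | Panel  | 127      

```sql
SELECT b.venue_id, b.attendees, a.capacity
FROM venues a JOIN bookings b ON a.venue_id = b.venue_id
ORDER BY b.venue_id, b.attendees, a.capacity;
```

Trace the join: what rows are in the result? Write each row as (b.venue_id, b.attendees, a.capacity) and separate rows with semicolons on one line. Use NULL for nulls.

INNER JOIN keeps only pairs where the ON condition holds.
Matching on a.venue_id = b.venue_id.
- a (venue_id=6) pairs with 1 row(s) of b.
- a (venue_id=3) has no partner → excluded.
- a (venue_id=3) has no partner → excluded.
After projecting and ordering:
b.venue_id | b.attendees | a.capacity
6 | 87 | 120

(6, 87, 120)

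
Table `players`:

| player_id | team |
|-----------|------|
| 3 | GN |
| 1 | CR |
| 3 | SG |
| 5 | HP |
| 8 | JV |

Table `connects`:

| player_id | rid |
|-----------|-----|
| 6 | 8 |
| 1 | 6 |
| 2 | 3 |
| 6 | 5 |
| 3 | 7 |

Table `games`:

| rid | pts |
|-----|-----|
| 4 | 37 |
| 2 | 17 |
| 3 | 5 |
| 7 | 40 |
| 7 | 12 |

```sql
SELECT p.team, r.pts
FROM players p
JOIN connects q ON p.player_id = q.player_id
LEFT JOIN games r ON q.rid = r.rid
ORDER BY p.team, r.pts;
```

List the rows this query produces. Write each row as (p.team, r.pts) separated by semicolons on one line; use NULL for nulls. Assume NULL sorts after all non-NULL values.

(CR, NULL); (GN, 12); (GN, 40); (SG, 12); (SG, 40)

Step 1 — p INNER JOIN q on player_id → 3 row(s).
Then LEFT JOIN `games r` on rid: each of those 3 rows is kept; rows whose q.rid has no match in r get NULL for r's columns.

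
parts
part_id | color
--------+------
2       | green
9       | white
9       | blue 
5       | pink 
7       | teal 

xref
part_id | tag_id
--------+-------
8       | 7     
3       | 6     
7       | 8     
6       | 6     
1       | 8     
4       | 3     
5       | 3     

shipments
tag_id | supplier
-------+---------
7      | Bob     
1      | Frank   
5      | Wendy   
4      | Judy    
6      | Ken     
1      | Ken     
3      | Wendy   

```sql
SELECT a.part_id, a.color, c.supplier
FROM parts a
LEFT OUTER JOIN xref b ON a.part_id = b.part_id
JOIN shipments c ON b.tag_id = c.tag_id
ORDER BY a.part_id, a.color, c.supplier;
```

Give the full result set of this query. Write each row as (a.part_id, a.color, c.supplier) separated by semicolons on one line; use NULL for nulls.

Evaluate left to right. First `parts a LEFT JOIN xref b` on part_id: 5 row(s).
Then INNER JOIN `shipments c` on tag_id: keep only rows whose b.tag_id appears in c.

(5, pink, Wendy)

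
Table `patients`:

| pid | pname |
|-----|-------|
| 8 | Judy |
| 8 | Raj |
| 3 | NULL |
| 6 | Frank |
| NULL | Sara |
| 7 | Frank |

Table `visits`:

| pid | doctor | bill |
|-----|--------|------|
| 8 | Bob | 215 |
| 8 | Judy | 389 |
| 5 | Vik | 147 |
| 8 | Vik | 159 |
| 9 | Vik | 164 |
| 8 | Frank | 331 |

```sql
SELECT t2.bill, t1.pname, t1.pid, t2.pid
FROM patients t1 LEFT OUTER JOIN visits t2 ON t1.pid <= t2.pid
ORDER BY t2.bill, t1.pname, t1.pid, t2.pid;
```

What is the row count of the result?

27

LEFT JOIN keeps every row from `patients`; unmatched rows get NULL for `visits`'s columns.
Matching on t1.pid <= t2.pid. A NULL in a compared column never satisfies the condition.
- t1 row (pid=8): matches 5 t2 row(s) → 5 output row(s).
- t1 row (pid=8): matches 5 t2 row(s) → 5 output row(s).
- t1 row (pid=3): matches 6 t2 row(s) → 6 output row(s).
- t1 row (pid=6): matches 5 t2 row(s) → 5 output row(s).
- t1 row (pid=NULL): no match → kept, t2 columns NULL.
- t1 row (pid=7): matches 5 t2 row(s) → 5 output row(s).
Total: 26 matched + 1 padded = 27 rows.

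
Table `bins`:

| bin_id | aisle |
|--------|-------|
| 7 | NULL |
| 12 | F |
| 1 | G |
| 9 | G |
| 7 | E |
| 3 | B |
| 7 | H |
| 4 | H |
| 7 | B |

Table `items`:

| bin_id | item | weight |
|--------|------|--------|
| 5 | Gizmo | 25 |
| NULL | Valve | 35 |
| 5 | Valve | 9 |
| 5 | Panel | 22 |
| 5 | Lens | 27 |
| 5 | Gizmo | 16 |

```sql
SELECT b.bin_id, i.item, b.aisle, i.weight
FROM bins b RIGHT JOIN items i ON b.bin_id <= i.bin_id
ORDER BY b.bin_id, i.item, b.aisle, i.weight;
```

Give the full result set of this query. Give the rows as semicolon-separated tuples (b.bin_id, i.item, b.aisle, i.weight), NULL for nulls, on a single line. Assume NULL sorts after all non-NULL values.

RIGHT JOIN keeps every row from `items`; unmatched rows get NULL for `bins`'s columns.
Matching on b.bin_id <= i.bin_id. A NULL in a compared column never satisfies the condition.
- bin_id=7: no matching i row.
- bin_id=12: no matching i row.
- bin_id=1: 5 matching i row(s), so 5 row(s) emitted.
- bin_id=9: no matching i row.
- bin_id=7: no matching i row.
- bin_id=3: 5 matching i row(s), so 5 row(s) emitted.
- bin_id=7: no matching i row.
- bin_id=4: 5 matching i row(s), so 5 row(s) emitted.
- bin_id=7: no matching i row.
- 1 i row(s) had no b match → kept, b columns NULL.

(1, Gizmo, G, 16); (1, Gizmo, G, 25); (1, Lens, G, 27); (1, Panel, G, 22); (1, Valve, G, 9); (3, Gizmo, B, 16); (3, Gizmo, B, 25); (3, Lens, B, 27); (3, Panel, B, 22); (3, Valve, B, 9); (4, Gizmo, H, 16); (4, Gizmo, H, 25); (4, Lens, H, 27); (4, Panel, H, 22); (4, Valve, H, 9); (NULL, Valve, NULL, 35)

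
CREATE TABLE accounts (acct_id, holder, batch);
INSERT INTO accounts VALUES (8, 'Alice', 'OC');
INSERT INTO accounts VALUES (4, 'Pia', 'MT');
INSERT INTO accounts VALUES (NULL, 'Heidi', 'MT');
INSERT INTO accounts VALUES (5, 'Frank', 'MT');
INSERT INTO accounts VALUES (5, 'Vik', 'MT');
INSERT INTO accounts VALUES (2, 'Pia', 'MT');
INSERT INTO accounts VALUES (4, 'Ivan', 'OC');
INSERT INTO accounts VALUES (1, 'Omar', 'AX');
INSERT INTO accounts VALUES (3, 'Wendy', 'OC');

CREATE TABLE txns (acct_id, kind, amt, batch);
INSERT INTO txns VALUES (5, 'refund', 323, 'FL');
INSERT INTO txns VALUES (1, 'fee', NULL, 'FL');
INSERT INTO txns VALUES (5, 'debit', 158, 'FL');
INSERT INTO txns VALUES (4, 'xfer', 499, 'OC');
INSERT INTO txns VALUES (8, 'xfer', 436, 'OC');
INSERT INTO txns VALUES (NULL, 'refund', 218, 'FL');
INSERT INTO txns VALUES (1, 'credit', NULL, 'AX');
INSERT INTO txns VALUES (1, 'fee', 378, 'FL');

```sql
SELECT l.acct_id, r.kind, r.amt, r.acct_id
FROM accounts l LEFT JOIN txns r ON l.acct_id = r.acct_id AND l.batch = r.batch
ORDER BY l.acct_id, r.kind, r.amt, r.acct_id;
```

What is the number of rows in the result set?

9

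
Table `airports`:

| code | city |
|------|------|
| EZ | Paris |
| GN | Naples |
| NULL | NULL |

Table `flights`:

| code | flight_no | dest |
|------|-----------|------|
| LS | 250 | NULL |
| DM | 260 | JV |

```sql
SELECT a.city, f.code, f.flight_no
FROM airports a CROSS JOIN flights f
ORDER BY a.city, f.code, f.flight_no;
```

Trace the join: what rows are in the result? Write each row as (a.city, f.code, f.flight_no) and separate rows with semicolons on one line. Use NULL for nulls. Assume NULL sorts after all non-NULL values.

(Naples, DM, 260); (Naples, LS, 250); (Paris, DM, 260); (Paris, LS, 250); (NULL, DM, 260); (NULL, LS, 250)

CROSS JOIN pairs every row of `airports` with every row of `flights`: 3 × 2 = 6 rows.
After projecting and ordering:
a.city | f.code | f.flight_no
Naples | DM | 260
Naples | LS | 250
Paris | DM | 260
Paris | LS | 250
NULL | DM | 260
NULL | LS | 250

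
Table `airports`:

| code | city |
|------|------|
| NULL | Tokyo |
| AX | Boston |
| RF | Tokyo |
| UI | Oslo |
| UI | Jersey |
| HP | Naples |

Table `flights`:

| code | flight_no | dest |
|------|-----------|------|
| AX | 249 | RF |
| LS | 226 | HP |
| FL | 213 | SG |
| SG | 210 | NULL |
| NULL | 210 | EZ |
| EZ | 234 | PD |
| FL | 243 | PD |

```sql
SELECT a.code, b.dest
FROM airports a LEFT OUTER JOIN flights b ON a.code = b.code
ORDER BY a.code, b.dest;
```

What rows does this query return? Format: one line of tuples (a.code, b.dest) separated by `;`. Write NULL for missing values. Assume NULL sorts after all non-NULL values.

LEFT JOIN keeps every row from `airports`; unmatched rows get NULL for `flights`'s columns.
Matching on a.code = b.code. A NULL in a compared column never satisfies the condition.
Matched pairs: 1; unmatched a rows kept: 5.

(AX, RF); (HP, NULL); (RF, NULL); (UI, NULL); (UI, NULL); (NULL, NULL)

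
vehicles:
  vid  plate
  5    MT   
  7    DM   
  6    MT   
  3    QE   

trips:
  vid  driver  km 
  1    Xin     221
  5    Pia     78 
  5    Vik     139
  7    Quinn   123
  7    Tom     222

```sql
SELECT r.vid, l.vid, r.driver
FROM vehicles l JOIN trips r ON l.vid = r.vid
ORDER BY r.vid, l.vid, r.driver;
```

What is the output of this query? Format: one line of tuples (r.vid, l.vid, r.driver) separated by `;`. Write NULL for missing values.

INNER JOIN keeps only pairs where the ON condition holds.
Matching on l.vid = r.vid.
Matched pairs: 4.

(5, 5, Pia); (5, 5, Vik); (7, 7, Quinn); (7, 7, Tom)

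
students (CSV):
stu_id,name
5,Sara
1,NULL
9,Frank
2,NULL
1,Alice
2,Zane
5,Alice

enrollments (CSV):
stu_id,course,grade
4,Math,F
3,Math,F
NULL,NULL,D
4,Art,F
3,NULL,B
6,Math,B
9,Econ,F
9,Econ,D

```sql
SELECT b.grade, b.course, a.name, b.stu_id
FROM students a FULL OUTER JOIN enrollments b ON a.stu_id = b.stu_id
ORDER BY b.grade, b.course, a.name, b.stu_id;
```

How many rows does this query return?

14

FULL OUTER JOIN keeps every row from both sides; unmatched rows get NULL for the other side's columns.
Matching on a.stu_id = b.stu_id. A NULL in a compared column never satisfies the condition.
Matched pairs: 2; unmatched a rows kept: 6; unmatched b rows kept: 6.
Total: 2 matched + 12 padded = 14 rows.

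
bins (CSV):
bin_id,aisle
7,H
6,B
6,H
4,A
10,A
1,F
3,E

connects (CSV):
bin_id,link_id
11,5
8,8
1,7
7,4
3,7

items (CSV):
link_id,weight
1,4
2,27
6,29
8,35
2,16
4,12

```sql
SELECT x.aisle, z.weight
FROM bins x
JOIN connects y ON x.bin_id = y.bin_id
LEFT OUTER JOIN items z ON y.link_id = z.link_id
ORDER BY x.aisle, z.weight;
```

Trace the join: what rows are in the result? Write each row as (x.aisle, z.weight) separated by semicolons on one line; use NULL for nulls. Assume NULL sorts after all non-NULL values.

Joins associate left-to-right: bins INNER JOIN connects on bin_id gives 3 intermediate row(s).
Then LEFT JOIN `items z` on link_id: each of those 3 rows is kept; rows whose y.link_id has no match in z get NULL for z's columns.

(E, NULL); (F, NULL); (H, 12)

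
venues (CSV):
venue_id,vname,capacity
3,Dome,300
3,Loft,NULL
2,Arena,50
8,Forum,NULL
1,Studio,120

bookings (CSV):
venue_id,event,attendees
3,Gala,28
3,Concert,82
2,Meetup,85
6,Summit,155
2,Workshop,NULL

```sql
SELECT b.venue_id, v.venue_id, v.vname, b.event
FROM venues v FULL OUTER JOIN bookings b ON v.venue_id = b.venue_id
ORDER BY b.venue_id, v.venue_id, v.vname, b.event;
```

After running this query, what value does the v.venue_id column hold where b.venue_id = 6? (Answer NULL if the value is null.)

NULL

FULL OUTER JOIN keeps every row from both sides; unmatched rows get NULL for the other side's columns.
Matching on v.venue_id = b.venue_id.
- v row (venue_id=3): matches 2 b row(s) → 2 output row(s).
- v row (venue_id=3): matches 2 b row(s) → 2 output row(s).
- v row (venue_id=2): matches 2 b row(s) → 2 output row(s).
- v row (venue_id=8): no match → kept, b columns NULL.
- v row (venue_id=1): no match → kept, b columns NULL.
- plus 1 unmatched b row(s), each kept with NULL v columns.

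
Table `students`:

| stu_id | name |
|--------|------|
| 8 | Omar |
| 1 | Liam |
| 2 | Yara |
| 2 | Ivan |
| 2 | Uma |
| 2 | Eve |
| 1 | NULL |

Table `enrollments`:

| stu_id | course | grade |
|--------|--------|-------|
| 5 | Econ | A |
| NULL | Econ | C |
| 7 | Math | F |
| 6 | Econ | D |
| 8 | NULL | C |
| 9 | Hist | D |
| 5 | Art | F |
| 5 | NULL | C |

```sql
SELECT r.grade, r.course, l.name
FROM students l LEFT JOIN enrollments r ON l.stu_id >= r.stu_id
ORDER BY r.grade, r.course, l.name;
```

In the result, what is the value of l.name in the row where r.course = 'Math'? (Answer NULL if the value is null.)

Omar

LEFT JOIN keeps every row from `students`; unmatched rows get NULL for `enrollments`'s columns.
Matching on l.stu_id >= r.stu_id. A NULL in a compared column never satisfies the condition.
Matched pairs: 6; unmatched l rows kept: 6.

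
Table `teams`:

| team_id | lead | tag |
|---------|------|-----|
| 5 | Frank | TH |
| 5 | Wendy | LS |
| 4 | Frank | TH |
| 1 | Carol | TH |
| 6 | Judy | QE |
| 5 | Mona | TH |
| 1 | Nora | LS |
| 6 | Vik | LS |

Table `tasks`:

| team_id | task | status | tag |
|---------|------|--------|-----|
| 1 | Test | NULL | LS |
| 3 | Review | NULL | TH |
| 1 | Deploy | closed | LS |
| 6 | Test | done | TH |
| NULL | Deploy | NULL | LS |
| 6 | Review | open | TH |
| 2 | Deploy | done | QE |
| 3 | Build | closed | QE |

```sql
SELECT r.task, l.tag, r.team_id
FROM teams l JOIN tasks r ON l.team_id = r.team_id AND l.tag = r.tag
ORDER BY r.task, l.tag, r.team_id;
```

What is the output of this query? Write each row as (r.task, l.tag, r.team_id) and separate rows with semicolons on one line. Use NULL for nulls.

INNER JOIN keeps only pairs where the ON condition holds.
Matching on l.team_id = r.team_id AND l.tag = r.tag. A NULL in a compared column never satisfies the condition.
Matched pairs: 2.

(Deploy, LS, 1); (Test, LS, 1)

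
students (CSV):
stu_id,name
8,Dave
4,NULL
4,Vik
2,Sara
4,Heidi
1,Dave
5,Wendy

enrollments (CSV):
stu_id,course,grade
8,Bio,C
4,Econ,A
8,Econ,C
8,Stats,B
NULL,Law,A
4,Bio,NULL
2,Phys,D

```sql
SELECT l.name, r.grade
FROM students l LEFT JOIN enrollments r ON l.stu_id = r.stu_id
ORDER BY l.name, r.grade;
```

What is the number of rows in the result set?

12

LEFT JOIN keeps every row from `students`; unmatched rows get NULL for `enrollments`'s columns.
Matching on l.stu_id = r.stu_id. A NULL in a compared column never satisfies the condition.
Matched pairs: 10; unmatched l rows kept: 2.
Total: 10 matched + 2 padded = 12 rows.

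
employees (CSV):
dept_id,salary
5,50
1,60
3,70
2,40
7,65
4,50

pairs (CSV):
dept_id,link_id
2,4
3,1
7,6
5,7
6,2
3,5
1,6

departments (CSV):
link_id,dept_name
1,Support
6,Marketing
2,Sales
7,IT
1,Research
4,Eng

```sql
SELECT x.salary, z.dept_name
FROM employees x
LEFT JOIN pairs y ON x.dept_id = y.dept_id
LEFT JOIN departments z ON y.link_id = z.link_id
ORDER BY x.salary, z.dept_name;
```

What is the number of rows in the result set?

8

Step 1 — x LEFT JOIN y on dept_id → 7 row(s).
Then LEFT JOIN `departments z` on link_id: each of those 7 rows is kept; rows whose y.link_id has no match in z get NULL for z's columns.
Result: 8 row(s).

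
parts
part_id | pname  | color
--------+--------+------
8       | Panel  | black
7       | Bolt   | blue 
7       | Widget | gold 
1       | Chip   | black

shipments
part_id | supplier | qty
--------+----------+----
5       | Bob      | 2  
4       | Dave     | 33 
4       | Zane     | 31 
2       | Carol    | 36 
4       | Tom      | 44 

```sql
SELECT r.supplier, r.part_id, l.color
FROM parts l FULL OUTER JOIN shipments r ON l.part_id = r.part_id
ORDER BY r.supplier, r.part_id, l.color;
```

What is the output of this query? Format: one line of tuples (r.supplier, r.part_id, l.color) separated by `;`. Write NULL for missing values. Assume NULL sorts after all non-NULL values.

(Bob, 5, NULL); (Carol, 2, NULL); (Dave, 4, NULL); (Tom, 4, NULL); (Zane, 4, NULL); (NULL, NULL, black); (NULL, NULL, black); (NULL, NULL, blue); (NULL, NULL, gold)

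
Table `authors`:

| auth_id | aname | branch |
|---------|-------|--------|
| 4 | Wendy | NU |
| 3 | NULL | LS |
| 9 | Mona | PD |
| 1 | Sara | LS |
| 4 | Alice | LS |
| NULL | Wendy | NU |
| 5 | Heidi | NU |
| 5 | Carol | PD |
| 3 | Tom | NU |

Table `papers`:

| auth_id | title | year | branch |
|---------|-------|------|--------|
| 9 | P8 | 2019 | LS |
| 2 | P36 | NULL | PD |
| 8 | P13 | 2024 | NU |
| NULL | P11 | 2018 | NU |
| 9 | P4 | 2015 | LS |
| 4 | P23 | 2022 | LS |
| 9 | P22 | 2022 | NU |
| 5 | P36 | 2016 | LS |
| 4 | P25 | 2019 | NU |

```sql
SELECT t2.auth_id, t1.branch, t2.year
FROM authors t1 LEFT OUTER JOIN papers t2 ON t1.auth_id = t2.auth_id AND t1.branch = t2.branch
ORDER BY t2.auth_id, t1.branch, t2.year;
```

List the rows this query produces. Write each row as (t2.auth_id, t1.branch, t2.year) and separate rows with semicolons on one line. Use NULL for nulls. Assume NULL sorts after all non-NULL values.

(4, LS, 2022); (4, NU, 2019); (NULL, LS, NULL); (NULL, LS, NULL); (NULL, NU, NULL); (NULL, NU, NULL); (NULL, NU, NULL); (NULL, PD, NULL); (NULL, PD, NULL)

LEFT JOIN keeps every row from `authors`; unmatched rows get NULL for `papers`'s columns.
Matching on t1.auth_id = t2.auth_id AND t1.branch = t2.branch. A NULL in a compared column never satisfies the condition.
Matched pairs: 2; unmatched t1 rows kept: 7.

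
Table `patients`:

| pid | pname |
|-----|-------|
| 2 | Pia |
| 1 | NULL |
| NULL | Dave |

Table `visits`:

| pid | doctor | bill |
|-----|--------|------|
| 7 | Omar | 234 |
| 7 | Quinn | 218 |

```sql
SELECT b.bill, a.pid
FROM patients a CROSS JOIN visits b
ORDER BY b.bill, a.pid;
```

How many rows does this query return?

6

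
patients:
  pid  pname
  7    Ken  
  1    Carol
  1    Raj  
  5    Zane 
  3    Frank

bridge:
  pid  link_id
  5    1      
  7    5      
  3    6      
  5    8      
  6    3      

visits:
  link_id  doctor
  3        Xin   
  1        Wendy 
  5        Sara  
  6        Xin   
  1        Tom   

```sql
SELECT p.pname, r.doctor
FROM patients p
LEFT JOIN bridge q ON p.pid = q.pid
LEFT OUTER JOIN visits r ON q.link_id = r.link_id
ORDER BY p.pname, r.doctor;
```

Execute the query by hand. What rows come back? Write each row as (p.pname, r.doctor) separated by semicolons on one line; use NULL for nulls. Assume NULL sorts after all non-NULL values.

Joins associate left-to-right: patients LEFT JOIN bridge on pid gives 6 intermediate row(s).
Then LEFT JOIN `visits r` on link_id: each of those 6 rows is kept; rows whose q.link_id has no match in r get NULL for r's columns.

(Carol, NULL); (Frank, Xin); (Ken, Sara); (Raj, NULL); (Zane, Tom); (Zane, Wendy); (Zane, NULL)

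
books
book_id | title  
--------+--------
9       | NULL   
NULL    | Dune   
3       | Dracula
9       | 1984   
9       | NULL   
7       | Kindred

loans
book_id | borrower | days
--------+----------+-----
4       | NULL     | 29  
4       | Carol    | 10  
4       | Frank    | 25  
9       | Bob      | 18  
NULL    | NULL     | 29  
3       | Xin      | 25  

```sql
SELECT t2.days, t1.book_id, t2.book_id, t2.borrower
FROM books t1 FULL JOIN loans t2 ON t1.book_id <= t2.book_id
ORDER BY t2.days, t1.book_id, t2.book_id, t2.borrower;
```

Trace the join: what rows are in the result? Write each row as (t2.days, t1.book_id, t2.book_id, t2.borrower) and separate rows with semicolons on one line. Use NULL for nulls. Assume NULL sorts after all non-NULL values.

(10, 3, 4, Carol); (18, 3, 9, Bob); (18, 7, 9, Bob); (18, 9, 9, Bob); (18, 9, 9, Bob); (18, 9, 9, Bob); (25, 3, 3, Xin); (25, 3, 4, Frank); (29, 3, 4, NULL); (29, NULL, NULL, NULL); (NULL, NULL, NULL, NULL)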